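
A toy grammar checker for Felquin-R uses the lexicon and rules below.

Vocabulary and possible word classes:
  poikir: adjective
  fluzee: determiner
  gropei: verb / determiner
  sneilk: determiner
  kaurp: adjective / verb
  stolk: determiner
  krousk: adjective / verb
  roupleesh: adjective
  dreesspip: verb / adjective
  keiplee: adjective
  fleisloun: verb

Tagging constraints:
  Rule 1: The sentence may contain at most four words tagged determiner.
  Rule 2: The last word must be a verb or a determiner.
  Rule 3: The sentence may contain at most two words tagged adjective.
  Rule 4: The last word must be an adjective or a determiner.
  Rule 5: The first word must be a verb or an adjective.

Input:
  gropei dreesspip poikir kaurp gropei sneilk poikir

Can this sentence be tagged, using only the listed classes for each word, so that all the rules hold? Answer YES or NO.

NO

Candidates per position — 1:gropei {verb,determiner}; 2:dreesspip {verb,adjective}; 3:poikir {adjective}; 4:kaurp {adjective,verb}; 5:gropei {verb,determiner}; 6:sneilk {determiner}; 7:poikir {adjective}.
Rule 2 cannot be satisfied by any choice of tags from the lexicon.
So there is no consistent tagging.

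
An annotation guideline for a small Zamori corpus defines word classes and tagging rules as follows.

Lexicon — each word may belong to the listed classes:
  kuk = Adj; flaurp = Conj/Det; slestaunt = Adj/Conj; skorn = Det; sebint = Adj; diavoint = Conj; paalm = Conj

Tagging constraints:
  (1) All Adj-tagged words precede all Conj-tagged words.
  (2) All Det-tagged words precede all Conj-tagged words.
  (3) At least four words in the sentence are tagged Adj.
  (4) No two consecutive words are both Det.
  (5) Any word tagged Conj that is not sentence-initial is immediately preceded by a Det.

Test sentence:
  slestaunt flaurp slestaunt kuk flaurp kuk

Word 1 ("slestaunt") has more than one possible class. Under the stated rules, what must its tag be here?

Candidates per position — 1:slestaunt {Adj,Conj}; 2:flaurp {Conj,Det}; 3:slestaunt {Adj,Conj}; 4:kuk {Adj}; 5:flaurp {Conj,Det}; 6:kuk {Adj}.
Word 1 cannot be Conj — rule 1 would then fail for every completion. It is Adj.
Word 2 cannot be Conj — rule 1 would then fail for every completion. It is Det.
Word 3 cannot be Conj — rule 1 would then fail for every completion. It is Adj.
Word 5 cannot be Conj — rule 1 would then fail for every completion. It is Det.
The unique satisfying tagging is: Adj Det Adj Adj Det Adj.
Rule-by-rule: rule 1 satisfied; rule 2 satisfied; rule 3 satisfied; rule 4 satisfied; rule 5 satisfied.

Adj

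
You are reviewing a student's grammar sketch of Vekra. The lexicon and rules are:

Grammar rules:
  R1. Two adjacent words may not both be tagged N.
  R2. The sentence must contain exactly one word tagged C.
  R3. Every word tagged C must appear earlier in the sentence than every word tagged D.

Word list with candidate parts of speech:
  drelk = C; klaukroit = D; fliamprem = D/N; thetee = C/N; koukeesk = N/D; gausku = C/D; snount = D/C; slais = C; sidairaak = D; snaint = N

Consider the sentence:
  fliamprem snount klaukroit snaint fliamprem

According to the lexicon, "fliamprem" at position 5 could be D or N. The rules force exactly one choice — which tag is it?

D

Candidates per position — 1:fliamprem {D,N}; 2:snount {D,C}; 3:klaukroit {D}; 4:snaint {N}; 5:fliamprem {D,N}.
At position 2, choosing D makes rule 2 impossible to satisfy; hence C.
At position 5, choosing N makes rule 1 impossible to satisfy; hence D.
At position 1, choosing D makes rule 3 impossible to satisfy; hence N.
That leaves exactly one tagging: N C D N D.
Check: rule 1 holds; rule 2 holds; rule 3 holds.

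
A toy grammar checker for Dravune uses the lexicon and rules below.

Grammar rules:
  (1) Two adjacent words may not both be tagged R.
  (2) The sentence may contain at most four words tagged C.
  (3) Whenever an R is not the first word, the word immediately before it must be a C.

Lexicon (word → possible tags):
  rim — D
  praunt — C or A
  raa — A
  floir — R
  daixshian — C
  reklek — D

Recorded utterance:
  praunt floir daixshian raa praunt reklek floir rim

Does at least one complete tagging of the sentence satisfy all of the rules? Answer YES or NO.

Candidates per position — 1:praunt {C,A}; 2:floir {R}; 3:daixshian {C}; 4:raa {A}; 5:praunt {C,A}; 6:reklek {D}; 7:floir {R}; 8:rim {D}.
Rule 3 cannot be satisfied by any choice of tags from the lexicon.
So there is no consistent tagging.

NO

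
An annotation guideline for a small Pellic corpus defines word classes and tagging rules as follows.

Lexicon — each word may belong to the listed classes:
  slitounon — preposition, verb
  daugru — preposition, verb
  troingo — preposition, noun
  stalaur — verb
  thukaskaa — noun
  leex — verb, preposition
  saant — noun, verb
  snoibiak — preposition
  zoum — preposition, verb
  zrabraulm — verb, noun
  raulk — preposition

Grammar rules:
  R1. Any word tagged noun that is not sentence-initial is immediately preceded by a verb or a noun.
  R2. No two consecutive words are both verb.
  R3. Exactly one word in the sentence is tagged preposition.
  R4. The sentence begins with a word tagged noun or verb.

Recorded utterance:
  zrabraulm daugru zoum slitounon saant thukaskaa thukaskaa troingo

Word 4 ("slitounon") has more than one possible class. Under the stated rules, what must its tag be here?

verb

Candidates per position — 1:zrabraulm {verb,noun}; 2:daugru {preposition,verb}; 3:zoum {preposition,verb}; 4:slitounon {preposition,verb}; 5:saant {noun,verb}; 6:thukaskaa {noun}; 7:thukaskaa {noun}; 8:troingo {preposition,noun}.
Position 4: the remaining choice is settled jointly with positions 1, 2, 3, 5, 8 — only verb at position 4 is part of a tagging that satisfies every rule.
The only consistent sequence is: noun verb preposition verb noun noun noun noun.
Verifying each rule — rule 1 ✓; rule 2 ✓; rule 3 ✓; rule 4 ✓.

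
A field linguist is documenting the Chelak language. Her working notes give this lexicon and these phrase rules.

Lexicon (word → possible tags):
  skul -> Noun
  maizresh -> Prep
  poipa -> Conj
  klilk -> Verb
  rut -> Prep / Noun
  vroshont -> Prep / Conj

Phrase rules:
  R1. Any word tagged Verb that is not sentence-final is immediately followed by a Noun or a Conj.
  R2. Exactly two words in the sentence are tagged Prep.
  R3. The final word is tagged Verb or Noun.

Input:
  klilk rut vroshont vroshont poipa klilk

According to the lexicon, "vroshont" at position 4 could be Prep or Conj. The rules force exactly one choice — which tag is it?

Prep

Candidates per position — 1:klilk {Verb}; 2:rut {Prep,Noun}; 3:vroshont {Prep,Conj}; 4:vroshont {Prep,Conj}; 5:poipa {Conj}; 6:klilk {Verb}.
If word 2 were Prep, no tagging could satisfy rule 1; so word 2 is Noun.
If word 3 were Conj, no tagging could satisfy rule 2; so word 3 is Prep.
If word 4 were Conj, no tagging could satisfy rule 2; so word 4 is Prep.
The unique satisfying tagging is: Verb Noun Prep Prep Conj Verb.
Rule-by-rule: rule 1 holds; rule 2 holds; rule 3 holds.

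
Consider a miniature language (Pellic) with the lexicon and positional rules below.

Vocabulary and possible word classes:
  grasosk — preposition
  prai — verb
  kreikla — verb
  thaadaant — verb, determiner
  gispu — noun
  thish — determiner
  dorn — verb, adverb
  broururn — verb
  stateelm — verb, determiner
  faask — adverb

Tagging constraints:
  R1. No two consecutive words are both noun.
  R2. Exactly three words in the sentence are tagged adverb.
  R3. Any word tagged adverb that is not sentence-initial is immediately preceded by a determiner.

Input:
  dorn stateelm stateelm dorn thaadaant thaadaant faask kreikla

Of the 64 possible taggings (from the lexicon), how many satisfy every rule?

4

Candidates per position — 1:dorn {verb,adverb}; 2:stateelm {verb,determiner}; 3:stateelm {verb,determiner}; 4:dorn {verb,adverb}; 5:thaadaant {verb,determiner}; 6:thaadaant {verb,determiner}; 7:faask {adverb}; 8:kreikla {verb}.
There are 64 candidate sequences in total.
The sequences that satisfy every rule: adverb verb determiner adverb verb determiner adverb verb; adverb verb determiner adverb determiner determiner adverb verb; adverb determiner determiner adverb verb determiner adverb verb; adverb determiner determiner adverb determiner determiner adverb verb.
Count = 4.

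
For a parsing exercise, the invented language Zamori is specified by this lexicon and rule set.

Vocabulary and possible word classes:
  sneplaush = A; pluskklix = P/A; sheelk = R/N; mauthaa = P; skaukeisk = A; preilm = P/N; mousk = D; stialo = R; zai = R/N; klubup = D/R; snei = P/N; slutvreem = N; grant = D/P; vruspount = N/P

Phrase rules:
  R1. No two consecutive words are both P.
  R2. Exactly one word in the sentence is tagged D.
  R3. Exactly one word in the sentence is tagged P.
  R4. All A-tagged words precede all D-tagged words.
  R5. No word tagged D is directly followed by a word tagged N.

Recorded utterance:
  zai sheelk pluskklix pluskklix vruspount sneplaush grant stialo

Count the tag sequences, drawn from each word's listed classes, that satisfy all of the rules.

Candidates per position — 1:zai {R,N}; 2:sheelk {R,N}; 3:pluskklix {P,A}; 4:pluskklix {P,A}; 5:vruspount {N,P}; 6:sneplaush {A}; 7:grant {D,P}; 8:stialo {R}.
There are 64 candidate sequences in total.
Checking each against the rules leaves 12 sequences.
Count = 12.

12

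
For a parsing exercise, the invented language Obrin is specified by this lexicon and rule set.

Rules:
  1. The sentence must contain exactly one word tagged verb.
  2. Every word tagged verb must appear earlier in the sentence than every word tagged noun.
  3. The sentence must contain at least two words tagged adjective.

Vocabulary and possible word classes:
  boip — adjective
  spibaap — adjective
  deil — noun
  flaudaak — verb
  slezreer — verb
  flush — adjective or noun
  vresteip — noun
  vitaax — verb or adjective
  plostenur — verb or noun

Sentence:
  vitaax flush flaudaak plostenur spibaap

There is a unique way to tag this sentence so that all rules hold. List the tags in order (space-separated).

adjective adjective verb noun adjective

Candidates per position — 1:vitaax {verb,adjective}; 2:flush {adjective,noun}; 3:flaudaak {verb}; 4:plostenur {verb,noun}; 5:spibaap {adjective}.
Word 1 cannot be verb — rule 1 would then fail for every completion. It is adjective.
Word 2 cannot be noun — rule 2 would then fail for every completion. It is adjective.
Word 4 cannot be verb — rule 1 would then fail for every completion. It is noun.
The unique satisfying tagging is: adjective adjective verb noun adjective.
Rule-by-rule: rule 1 holds; rule 2 holds; rule 3 holds.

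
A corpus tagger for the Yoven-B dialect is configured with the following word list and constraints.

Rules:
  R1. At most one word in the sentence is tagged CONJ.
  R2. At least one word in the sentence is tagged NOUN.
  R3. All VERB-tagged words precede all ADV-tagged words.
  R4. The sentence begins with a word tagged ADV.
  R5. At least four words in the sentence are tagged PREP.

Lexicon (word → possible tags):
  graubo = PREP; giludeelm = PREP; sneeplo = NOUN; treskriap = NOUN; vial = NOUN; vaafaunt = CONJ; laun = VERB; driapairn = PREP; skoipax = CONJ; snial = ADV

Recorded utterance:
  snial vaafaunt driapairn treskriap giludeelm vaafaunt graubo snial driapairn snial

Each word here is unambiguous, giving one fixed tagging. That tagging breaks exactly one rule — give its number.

1

Fixed tagging: ADV CONJ PREP NOUN PREP CONJ PREP ADV PREP ADV.
Checking each rule: R1 fail, R2 pass, R3 pass, R4 pass, R5 pass.
Only rule 1 fails.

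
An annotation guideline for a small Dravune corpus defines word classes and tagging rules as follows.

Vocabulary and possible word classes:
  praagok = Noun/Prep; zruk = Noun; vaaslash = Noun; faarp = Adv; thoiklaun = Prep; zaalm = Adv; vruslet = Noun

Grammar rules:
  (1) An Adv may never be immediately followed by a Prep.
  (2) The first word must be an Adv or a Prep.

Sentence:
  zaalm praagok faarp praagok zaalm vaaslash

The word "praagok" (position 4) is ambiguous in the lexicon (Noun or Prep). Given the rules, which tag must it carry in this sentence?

Candidates per position — 1:zaalm {Adv}; 2:praagok {Noun,Prep}; 3:faarp {Adv}; 4:praagok {Noun,Prep}; 5:zaalm {Adv}; 6:vaaslash {Noun}.
Position 2: tagging it Prep would leave rule 1 unsatisfiable, so it must be Noun.
Position 4: tagging it Prep would leave rule 1 unsatisfiable, so it must be Noun.
So the tagging must be: Adv Noun Adv Noun Adv Noun.
Verifying each rule — rule 1 ok; rule 2 ok.

Noun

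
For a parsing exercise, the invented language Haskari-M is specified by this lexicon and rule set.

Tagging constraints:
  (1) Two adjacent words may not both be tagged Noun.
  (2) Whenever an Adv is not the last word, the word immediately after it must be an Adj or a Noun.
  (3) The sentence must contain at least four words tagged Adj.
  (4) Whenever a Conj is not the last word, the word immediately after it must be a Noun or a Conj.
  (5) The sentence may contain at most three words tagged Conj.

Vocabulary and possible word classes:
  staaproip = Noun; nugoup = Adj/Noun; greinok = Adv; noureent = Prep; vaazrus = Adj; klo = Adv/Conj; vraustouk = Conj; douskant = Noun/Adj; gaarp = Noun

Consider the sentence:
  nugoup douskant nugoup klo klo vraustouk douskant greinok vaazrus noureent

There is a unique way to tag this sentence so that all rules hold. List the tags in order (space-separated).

Adj Adj Adj Conj Conj Conj Noun Adv Adj Prep

Candidates per position — 1:nugoup {Adj,Noun}; 2:douskant {Noun,Adj}; 3:nugoup {Adj,Noun}; 4:klo {Adv,Conj}; 5:klo {Adv,Conj}; 6:vraustouk {Conj}; 7:douskant {Noun,Adj}; 8:greinok {Adv}; 9:vaazrus {Adj}; 10:noureent {Prep}.
If word 4 were Adv, no tagging could satisfy rule 2; so word 4 is Conj.
If word 5 were Adv, no tagging could satisfy rule 2; so word 5 is Conj.
If word 7 were Adj, no tagging could satisfy rule 4; so word 7 is Noun.
If word 1 were Noun, no tagging could satisfy rule 3; so word 1 is Adj.
If word 2 were Noun, no tagging could satisfy rule 3; so word 2 is Adj.
If word 3 were Noun, no tagging could satisfy rule 3; so word 3 is Adj.
The only consistent sequence is: Adj Adj Adj Conj Conj Conj Noun Adv Adj Prep.
Checking: rule 1 holds; rule 2 holds; rule 3 holds; rule 4 holds; rule 5 holds.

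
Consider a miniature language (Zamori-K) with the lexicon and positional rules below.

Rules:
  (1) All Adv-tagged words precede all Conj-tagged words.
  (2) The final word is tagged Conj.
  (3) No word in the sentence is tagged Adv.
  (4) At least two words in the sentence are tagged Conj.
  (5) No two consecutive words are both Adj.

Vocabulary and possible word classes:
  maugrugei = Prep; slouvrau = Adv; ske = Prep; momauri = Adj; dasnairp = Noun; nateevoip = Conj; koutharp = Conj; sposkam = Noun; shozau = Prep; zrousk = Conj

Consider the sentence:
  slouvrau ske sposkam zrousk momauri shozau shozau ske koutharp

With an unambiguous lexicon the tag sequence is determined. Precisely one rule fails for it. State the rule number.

Fixed tagging: Adv Prep Noun Conj Adj Prep Prep Prep Conj.
Rule check: R1 ✓, R2 ✓, R3 ✗, R4 ✓, R5 ✓.
Only rule 3 fails.

3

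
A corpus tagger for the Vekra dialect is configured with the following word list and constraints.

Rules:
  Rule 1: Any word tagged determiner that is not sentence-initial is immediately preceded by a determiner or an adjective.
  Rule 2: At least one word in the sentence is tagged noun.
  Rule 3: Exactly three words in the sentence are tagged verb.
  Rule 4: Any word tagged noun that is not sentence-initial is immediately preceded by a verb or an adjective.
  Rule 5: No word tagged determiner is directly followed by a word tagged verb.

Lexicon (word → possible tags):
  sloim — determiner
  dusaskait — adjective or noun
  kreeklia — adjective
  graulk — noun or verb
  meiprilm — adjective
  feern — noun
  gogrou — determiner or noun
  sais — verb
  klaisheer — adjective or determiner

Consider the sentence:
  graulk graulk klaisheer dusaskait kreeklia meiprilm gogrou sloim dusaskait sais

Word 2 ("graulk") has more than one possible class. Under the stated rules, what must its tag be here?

verb

Candidates per position — 1:graulk {noun,verb}; 2:graulk {noun,verb}; 3:klaisheer {adjective,determiner}; 4:dusaskait {adjective,noun}; 5:kreeklia {adjective}; 6:meiprilm {adjective}; 7:gogrou {determiner,noun}; 8:sloim {determiner}; 9:dusaskait {adjective,noun}; 10:sais {verb}.
Position 1: noun is ruled out by rule 3; that leaves verb.
Position 2: noun is ruled out by rule 3; that leaves verb.
Position 3: determiner is ruled out by rule 1; that leaves adjective.
Position 7: noun is ruled out by rule 1; that leaves determiner.
Position 9: noun is ruled out by rule 4; that leaves adjective.
Position 4: adjective is ruled out by rule 2; that leaves noun.
That leaves exactly one tagging: verb verb adjective noun adjective adjective determiner determiner adjective verb.
Checking: rule 1 ✓; rule 2 ✓; rule 3 ✓; rule 4 ✓; rule 5 ✓.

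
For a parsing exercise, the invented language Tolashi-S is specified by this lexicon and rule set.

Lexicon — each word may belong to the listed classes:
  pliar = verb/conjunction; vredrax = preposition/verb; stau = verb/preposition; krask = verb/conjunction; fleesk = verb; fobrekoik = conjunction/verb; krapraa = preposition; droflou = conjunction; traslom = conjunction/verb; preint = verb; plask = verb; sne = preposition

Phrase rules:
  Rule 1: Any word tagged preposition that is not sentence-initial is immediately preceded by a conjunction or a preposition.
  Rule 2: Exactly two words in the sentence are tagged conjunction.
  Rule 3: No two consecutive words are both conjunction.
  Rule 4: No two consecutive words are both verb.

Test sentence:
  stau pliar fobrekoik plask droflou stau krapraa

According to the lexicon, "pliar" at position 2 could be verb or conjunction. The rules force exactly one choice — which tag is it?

verb

Candidates per position — 1:stau {verb,preposition}; 2:pliar {verb,conjunction}; 3:fobrekoik {conjunction,verb}; 4:plask {verb}; 5:droflou {conjunction}; 6:stau {verb,preposition}; 7:krapraa {preposition}.
At position 3, choosing verb makes rule 4 impossible to satisfy; hence conjunction.
At position 6, choosing verb makes rule 1 impossible to satisfy; hence preposition.
At position 2, choosing conjunction makes rule 2 impossible to satisfy; hence verb.
At position 1, choosing verb makes rule 4 impossible to satisfy; hence preposition.
That leaves exactly one tagging: preposition verb conjunction verb conjunction preposition preposition.
Checking: rule 1 satisfied; rule 2 satisfied; rule 3 satisfied; rule 4 satisfied.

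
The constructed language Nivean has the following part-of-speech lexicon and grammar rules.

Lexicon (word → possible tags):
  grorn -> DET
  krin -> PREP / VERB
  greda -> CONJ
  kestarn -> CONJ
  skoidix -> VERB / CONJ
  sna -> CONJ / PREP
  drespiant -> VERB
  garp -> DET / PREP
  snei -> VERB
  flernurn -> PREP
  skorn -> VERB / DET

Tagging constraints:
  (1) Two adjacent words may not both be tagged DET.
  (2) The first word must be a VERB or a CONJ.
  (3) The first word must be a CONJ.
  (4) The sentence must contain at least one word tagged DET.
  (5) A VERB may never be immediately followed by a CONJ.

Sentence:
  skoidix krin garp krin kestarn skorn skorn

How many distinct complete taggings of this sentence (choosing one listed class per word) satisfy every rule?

10

Candidates per position — 1:skoidix {VERB,CONJ}; 2:krin {PREP,VERB}; 3:garp {DET,PREP}; 4:krin {PREP,VERB}; 5:kestarn {CONJ}; 6:skorn {VERB,DET}; 7:skorn {VERB,DET}.
There are 64 candidate sequences in total.
Checking each against the rules leaves 10 sequences.
Count = 10.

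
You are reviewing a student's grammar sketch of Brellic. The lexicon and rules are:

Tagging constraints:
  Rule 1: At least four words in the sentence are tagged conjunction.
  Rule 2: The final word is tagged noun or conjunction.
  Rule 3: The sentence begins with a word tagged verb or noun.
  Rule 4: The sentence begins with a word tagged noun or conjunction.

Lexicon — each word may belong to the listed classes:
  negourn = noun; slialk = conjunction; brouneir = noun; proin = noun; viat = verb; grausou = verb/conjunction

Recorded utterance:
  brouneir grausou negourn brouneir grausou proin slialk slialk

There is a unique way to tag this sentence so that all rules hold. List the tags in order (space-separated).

noun conjunction noun noun conjunction noun conjunction conjunction

Candidates per position — 1:brouneir {noun}; 2:grausou {verb,conjunction}; 3:negourn {noun}; 4:brouneir {noun}; 5:grausou {verb,conjunction}; 6:proin {noun}; 7:slialk {conjunction}; 8:slialk {conjunction}.
Position 2: tagging it verb would leave rule 1 unsatisfiable, so it must be conjunction.
Position 5: tagging it verb would leave rule 1 unsatisfiable, so it must be conjunction.
That leaves exactly one tagging: noun conjunction noun noun conjunction noun conjunction conjunction.
Verifying each rule — rule 1 ok; rule 2 ok; rule 3 ok; rule 4 ok.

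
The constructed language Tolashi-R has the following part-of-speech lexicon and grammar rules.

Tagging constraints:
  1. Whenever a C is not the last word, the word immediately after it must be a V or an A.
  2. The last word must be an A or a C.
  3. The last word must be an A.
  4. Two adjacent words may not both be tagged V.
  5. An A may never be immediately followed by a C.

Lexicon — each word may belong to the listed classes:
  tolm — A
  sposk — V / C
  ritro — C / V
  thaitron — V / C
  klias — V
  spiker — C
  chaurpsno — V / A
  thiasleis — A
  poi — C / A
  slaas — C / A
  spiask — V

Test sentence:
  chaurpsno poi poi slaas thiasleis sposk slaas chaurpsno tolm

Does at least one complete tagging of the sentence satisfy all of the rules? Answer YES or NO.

YES

Candidates per position — 1:chaurpsno {V,A}; 2:poi {C,A}; 3:poi {C,A}; 4:slaas {C,A}; 5:thiasleis {A}; 6:sposk {V,C}; 7:slaas {C,A}; 8:chaurpsno {V,A}; 9:tolm {A}.
One satisfying assignment: A A A A A V A V A.
Checking: rule 1 ✓; rule 2 ✓; rule 3 ✓; rule 4 ✓; rule 5 ✓.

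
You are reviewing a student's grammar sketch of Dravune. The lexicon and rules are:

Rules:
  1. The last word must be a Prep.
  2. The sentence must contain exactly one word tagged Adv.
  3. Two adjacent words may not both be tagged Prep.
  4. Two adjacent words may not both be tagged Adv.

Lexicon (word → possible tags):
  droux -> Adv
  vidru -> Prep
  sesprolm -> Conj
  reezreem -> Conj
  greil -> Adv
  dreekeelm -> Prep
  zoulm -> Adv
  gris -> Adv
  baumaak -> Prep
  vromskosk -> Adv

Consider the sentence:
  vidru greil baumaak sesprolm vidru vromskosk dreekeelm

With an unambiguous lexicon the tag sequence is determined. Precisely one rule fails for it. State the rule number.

2

Fixed tagging: Prep Adv Prep Conj Prep Adv Prep.
Checking each rule: R1 ✓, R2 ✗, R3 ✓, R4 ✓.
Only rule 2 fails.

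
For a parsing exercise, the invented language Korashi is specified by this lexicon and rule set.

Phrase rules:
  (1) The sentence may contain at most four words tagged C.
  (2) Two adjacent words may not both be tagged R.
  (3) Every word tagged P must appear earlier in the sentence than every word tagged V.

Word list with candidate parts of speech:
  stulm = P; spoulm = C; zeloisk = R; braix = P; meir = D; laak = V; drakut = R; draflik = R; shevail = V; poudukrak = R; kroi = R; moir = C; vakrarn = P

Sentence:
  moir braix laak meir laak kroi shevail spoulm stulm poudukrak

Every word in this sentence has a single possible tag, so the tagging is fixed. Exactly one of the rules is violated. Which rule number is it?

3

Fixed tagging: C P V D V R V C P R.
Applying the rules: R1 pass, R2 pass, R3 fail.
Only rule 3 fails.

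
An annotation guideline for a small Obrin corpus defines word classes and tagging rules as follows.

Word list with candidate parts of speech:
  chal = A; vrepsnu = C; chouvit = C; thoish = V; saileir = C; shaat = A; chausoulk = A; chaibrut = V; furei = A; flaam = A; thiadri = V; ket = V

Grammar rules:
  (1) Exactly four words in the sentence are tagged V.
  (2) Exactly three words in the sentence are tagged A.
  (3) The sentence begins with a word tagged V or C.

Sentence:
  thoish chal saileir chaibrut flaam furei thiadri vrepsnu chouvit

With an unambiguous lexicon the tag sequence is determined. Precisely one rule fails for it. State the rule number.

Fixed tagging: V A C V A A V C C.
Applying the rules: R1 ✗, R2 ✓, R3 ✓.
Only rule 1 fails.

1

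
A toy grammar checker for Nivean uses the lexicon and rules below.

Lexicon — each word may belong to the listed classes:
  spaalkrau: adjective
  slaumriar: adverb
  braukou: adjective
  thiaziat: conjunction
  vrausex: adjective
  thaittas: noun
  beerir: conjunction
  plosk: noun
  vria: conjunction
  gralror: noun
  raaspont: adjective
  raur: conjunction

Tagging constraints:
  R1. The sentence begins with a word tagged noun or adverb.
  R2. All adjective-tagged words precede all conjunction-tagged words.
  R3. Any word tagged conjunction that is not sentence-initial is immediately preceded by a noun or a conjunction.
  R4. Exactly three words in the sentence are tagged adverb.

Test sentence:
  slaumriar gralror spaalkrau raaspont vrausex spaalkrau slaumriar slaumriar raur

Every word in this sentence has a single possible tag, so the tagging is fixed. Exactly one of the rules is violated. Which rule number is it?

3

Fixed tagging: adverb noun adjective adjective adjective adjective adverb adverb conjunction.
Checking each rule: R1 pass, R2 pass, R3 fail, R4 pass.
Only rule 3 fails.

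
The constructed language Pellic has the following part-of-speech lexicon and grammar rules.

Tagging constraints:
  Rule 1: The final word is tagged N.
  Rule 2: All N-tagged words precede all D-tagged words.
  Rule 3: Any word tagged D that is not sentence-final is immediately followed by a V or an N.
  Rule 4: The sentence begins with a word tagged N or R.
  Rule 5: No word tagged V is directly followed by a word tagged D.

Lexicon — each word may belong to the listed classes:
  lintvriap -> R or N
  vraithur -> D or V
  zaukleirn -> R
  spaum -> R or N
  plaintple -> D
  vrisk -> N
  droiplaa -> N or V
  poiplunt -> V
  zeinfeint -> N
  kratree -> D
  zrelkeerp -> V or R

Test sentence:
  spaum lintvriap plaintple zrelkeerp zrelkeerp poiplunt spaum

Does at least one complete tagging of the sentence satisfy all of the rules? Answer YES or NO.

Candidates per position — 1:spaum {R,N}; 2:lintvriap {R,N}; 3:plaintple {D}; 4:zrelkeerp {V,R}; 5:zrelkeerp {V,R}; 6:poiplunt {V}; 7:spaum {R,N}.
Every candidate sequence violates at least one rule; no consistent tagging exists.

NO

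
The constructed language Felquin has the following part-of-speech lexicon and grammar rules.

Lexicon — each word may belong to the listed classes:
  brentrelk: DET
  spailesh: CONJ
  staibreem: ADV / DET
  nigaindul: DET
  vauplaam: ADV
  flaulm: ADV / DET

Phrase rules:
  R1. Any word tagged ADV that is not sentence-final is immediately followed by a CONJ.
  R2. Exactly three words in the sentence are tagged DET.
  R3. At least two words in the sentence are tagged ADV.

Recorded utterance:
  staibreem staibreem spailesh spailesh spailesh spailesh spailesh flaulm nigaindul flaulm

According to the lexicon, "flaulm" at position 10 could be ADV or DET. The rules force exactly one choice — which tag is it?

Candidates per position — 1:staibreem {ADV,DET}; 2:staibreem {ADV,DET}; 3:spailesh {CONJ}; 4:spailesh {CONJ}; 5:spailesh {CONJ}; 6:spailesh {CONJ}; 7:spailesh {CONJ}; 8:flaulm {ADV,DET}; 9:nigaindul {DET}; 10:flaulm {ADV,DET}.
Position 1: tagging it ADV would leave rule 1 unsatisfiable, so it must be DET.
Position 8: tagging it ADV would leave rule 1 unsatisfiable, so it must be DET.
Position 10: tagging it DET would leave rule 2 unsatisfiable, so it must be ADV.
Position 2: tagging it DET would leave rule 2 unsatisfiable, so it must be ADV.
The unique satisfying tagging is: DET ADV CONJ CONJ CONJ CONJ CONJ DET DET ADV.
Verifying each rule — rule 1 ok; rule 2 ok; rule 3 ok.

ADV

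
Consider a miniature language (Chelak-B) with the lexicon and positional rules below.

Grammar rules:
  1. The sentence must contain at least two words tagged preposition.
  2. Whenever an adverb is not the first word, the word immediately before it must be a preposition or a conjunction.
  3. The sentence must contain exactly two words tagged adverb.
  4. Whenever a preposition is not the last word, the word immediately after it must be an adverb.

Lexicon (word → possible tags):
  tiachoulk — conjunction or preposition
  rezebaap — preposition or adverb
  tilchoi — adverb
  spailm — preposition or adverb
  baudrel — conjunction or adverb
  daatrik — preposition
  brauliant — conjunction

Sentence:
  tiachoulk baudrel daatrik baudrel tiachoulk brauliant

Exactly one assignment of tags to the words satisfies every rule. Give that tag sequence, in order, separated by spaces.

preposition adverb preposition adverb conjunction conjunction

Candidates per position — 1:tiachoulk {conjunction,preposition}; 2:baudrel {conjunction,adverb}; 3:daatrik {preposition}; 4:baudrel {conjunction,adverb}; 5:tiachoulk {conjunction,preposition}; 6:brauliant {conjunction}.
Word 2 cannot be conjunction — rule 3 would then fail for every completion. It is adverb.
Word 4 cannot be conjunction — rule 3 would then fail for every completion. It is adverb.
Word 5 cannot be preposition — rule 4 would then fail for every completion. It is conjunction.
Word 1 cannot be conjunction — rule 1 would then fail for every completion. It is preposition.
The unique satisfying tagging is: preposition adverb preposition adverb conjunction conjunction.
Verifying each rule — rule 1 ok; rule 2 ok; rule 3 ok; rule 4 ok.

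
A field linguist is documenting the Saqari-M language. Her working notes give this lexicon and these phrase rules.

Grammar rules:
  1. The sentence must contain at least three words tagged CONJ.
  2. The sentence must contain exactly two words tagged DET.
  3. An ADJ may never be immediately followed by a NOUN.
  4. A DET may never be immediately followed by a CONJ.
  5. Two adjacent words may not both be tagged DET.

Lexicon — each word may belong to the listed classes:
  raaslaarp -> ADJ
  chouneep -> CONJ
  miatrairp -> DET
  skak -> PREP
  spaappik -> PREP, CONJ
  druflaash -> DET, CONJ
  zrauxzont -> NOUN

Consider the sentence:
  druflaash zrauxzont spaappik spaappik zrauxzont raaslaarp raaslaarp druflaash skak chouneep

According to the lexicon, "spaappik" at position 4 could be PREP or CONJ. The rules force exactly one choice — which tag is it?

Candidates per position — 1:druflaash {DET,CONJ}; 2:zrauxzont {NOUN}; 3:spaappik {PREP,CONJ}; 4:spaappik {PREP,CONJ}; 5:zrauxzont {NOUN}; 6:raaslaarp {ADJ}; 7:raaslaarp {ADJ}; 8:druflaash {DET,CONJ}; 9:skak {PREP}; 10:chouneep {CONJ}.
Position 1: tagging it CONJ would leave rule 2 unsatisfiable, so it must be DET.
Position 8: tagging it CONJ would leave rule 2 unsatisfiable, so it must be DET.
Position 3: tagging it PREP would leave rule 1 unsatisfiable, so it must be CONJ.
Position 4: tagging it PREP would leave rule 1 unsatisfiable, so it must be CONJ.
That leaves exactly one tagging: DET NOUN CONJ CONJ NOUN ADJ ADJ DET PREP CONJ.
Check: rule 1 holds; rule 2 holds; rule 3 holds; rule 4 holds; rule 5 holds.

CONJ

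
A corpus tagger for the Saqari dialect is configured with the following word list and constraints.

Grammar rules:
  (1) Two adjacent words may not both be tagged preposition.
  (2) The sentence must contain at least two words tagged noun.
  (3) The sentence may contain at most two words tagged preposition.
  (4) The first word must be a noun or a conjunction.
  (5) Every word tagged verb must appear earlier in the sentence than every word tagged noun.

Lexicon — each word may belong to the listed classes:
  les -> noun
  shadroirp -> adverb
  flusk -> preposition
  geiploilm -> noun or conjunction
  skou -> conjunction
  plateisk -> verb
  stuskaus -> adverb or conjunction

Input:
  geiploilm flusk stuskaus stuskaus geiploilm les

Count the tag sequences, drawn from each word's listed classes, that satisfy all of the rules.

12

Candidates per position — 1:geiploilm {noun,conjunction}; 2:flusk {preposition}; 3:stuskaus {adverb,conjunction}; 4:stuskaus {adverb,conjunction}; 5:geiploilm {noun,conjunction}; 6:les {noun}.
There are 16 candidate sequences in total.
Checking each against the rules leaves 12 sequences.
Count = 12.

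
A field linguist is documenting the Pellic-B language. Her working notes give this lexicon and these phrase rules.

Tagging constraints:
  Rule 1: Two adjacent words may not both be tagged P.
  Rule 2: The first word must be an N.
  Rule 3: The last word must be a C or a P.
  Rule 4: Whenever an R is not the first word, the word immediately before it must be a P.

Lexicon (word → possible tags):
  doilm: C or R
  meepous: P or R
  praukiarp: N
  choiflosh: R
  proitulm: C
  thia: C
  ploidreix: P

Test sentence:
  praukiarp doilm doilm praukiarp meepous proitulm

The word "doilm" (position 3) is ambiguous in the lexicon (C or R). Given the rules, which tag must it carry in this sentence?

Candidates per position — 1:praukiarp {N}; 2:doilm {C,R}; 3:doilm {C,R}; 4:praukiarp {N}; 5:meepous {P,R}; 6:proitulm {C}.
Word 2 cannot be R — rule 4 would then fail for every completion. It is C.
Word 3 cannot be R — rule 4 would then fail for every completion. It is C.
Word 5 cannot be R — rule 4 would then fail for every completion. It is P.
So the tagging must be: N C C N P C.
Checking: rule 1 ✓; rule 2 ✓; rule 3 ✓; rule 4 ✓.

C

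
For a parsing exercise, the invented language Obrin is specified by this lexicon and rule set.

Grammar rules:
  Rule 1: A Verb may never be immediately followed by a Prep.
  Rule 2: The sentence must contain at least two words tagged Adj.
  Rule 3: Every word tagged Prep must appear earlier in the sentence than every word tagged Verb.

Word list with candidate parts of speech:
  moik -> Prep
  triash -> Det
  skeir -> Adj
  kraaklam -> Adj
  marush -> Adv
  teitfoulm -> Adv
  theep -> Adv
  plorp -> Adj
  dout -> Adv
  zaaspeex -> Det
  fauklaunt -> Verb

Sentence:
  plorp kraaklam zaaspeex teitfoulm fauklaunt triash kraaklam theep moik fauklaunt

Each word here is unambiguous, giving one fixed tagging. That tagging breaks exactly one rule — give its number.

Fixed tagging: Adj Adj Det Adv Verb Det Adj Adv Prep Verb.
Checking each rule: R1 holds, R2 holds, R3 violated.
Only rule 3 fails.

3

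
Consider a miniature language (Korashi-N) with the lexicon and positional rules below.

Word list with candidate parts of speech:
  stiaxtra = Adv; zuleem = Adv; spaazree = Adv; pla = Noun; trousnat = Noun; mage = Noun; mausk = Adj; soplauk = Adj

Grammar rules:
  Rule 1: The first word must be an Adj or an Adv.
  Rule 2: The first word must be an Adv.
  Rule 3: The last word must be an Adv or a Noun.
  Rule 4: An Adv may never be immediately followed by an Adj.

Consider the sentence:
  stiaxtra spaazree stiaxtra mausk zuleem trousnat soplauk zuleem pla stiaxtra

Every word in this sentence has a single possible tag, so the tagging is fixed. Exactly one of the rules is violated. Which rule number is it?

4

Fixed tagging: Adv Adv Adv Adj Adv Noun Adj Adv Noun Adv.
Checking each rule: R1 holds, R2 holds, R3 holds, R4 violated.
Only rule 4 fails.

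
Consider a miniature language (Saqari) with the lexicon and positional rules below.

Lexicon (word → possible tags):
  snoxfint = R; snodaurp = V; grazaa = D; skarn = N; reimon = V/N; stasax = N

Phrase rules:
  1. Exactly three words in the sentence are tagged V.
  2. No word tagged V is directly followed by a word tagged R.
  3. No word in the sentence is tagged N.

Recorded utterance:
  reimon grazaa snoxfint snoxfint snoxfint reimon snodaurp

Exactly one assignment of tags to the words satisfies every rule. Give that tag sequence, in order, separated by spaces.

Candidates per position — 1:reimon {V,N}; 2:grazaa {D}; 3:snoxfint {R}; 4:snoxfint {R}; 5:snoxfint {R}; 6:reimon {V,N}; 7:snodaurp {V}.
Word 1 cannot be N — rule 1 would then fail for every completion. It is V.
Word 6 cannot be N — rule 1 would then fail for every completion. It is V.
The only consistent sequence is: V D R R R V V.
Checking: rule 1 ok; rule 2 ok; rule 3 ok.

V D R R R V V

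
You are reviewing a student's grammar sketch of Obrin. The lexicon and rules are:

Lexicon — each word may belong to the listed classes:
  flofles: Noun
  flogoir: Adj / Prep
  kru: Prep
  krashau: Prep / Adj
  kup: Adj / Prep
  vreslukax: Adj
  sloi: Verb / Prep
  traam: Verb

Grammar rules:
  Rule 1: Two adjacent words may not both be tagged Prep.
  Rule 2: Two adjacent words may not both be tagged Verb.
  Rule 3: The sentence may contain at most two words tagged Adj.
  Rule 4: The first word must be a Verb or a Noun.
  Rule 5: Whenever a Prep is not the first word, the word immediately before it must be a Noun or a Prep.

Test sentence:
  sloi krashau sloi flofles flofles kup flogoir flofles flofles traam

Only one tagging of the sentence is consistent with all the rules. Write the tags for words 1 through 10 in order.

Verb Adj Verb Noun Noun Prep Adj Noun Noun Verb

Candidates per position — 1:sloi {Verb,Prep}; 2:krashau {Prep,Adj}; 3:sloi {Verb,Prep}; 4:flofles {Noun}; 5:flofles {Noun}; 6:kup {Adj,Prep}; 7:flogoir {Adj,Prep}; 8:flofles {Noun}; 9:flofles {Noun}; 10:traam {Verb}.
If word 1 were Prep, no tagging could satisfy rule 4; so word 1 is Verb.
If word 2 were Prep, no tagging could satisfy rule 5; so word 2 is Adj.
If word 3 were Prep, no tagging could satisfy rule 5; so word 3 is Verb.
The remaining ambiguous positions (6, 7) are resolved jointly — only one combination satisfies every rule.
The unique satisfying tagging is: Verb Adj Verb Noun Noun Prep Adj Noun Noun Verb.
Checking: rule 1 satisfied; rule 2 satisfied; rule 3 satisfied; rule 4 satisfied; rule 5 satisfied.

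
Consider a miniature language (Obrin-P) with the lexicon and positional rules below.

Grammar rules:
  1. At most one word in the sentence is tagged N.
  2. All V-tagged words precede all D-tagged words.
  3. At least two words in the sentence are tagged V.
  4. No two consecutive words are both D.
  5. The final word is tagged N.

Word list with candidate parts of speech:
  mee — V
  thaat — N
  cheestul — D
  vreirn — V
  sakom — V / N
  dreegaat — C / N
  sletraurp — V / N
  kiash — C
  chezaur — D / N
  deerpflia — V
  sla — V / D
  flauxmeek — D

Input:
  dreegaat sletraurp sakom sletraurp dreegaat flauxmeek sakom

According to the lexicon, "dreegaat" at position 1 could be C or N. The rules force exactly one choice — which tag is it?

C

Candidates per position — 1:dreegaat {C,N}; 2:sletraurp {V,N}; 3:sakom {V,N}; 4:sletraurp {V,N}; 5:dreegaat {C,N}; 6:flauxmeek {D}; 7:sakom {V,N}.
Position 7: tagging it V would leave rule 2 unsatisfiable, so it must be N.
Position 1: tagging it N would leave rule 1 unsatisfiable, so it must be C.
Position 2: tagging it N would leave rule 1 unsatisfiable, so it must be V.
Position 3: tagging it N would leave rule 1 unsatisfiable, so it must be V.
Position 4: tagging it N would leave rule 1 unsatisfiable, so it must be V.
Position 5: tagging it N would leave rule 1 unsatisfiable, so it must be C.
That leaves exactly one tagging: C V V V C D N.
Checking: rule 1 holds; rule 2 holds; rule 3 holds; rule 4 holds; rule 5 holds.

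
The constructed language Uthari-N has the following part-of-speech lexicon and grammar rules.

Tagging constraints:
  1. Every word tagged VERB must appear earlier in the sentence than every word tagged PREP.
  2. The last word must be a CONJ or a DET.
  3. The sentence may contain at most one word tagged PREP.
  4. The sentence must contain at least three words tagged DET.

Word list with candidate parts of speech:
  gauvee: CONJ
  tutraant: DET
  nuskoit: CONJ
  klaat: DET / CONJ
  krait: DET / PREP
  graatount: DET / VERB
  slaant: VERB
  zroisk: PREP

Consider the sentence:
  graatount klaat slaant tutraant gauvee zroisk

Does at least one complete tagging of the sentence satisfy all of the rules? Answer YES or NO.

NO

Candidates per position — 1:graatount {DET,VERB}; 2:klaat {DET,CONJ}; 3:slaant {VERB}; 4:tutraant {DET}; 5:gauvee {CONJ}; 6:zroisk {PREP}.
Rule 2 cannot be satisfied by any choice of tags from the lexicon.
So there is no consistent tagging.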